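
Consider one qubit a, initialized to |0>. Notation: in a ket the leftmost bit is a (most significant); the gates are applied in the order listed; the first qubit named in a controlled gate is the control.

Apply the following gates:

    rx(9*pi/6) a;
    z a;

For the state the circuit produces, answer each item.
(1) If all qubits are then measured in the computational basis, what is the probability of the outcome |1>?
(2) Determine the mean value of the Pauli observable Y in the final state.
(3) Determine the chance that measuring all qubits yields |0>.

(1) A full measurement returns |1> with probability 1/2.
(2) The observable Y averages to -1.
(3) Outcome |0> occurs with probability 1/2.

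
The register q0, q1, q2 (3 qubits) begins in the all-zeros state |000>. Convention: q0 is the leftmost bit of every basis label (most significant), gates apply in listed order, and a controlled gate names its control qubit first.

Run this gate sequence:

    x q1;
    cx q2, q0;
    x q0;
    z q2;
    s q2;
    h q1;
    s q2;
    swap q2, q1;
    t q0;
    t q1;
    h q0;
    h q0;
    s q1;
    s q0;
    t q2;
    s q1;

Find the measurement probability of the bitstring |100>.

The probability of measuring |100> is 1/2. Key observation: steps 11-12 multiply out to the identity, so the circuit reduces to the remaining gates.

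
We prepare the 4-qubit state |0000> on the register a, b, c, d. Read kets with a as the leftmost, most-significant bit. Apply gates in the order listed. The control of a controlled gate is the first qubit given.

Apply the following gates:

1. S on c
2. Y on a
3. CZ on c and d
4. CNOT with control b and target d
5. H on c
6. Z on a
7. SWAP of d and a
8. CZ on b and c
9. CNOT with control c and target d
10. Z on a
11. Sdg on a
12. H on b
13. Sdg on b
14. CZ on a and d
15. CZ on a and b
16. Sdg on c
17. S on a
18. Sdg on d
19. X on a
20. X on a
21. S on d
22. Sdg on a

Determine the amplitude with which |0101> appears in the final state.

The amplitude on |0101> is -1/2. Key observation: steps 17-22 multiply out to the identity, so the circuit reduces to the remaining gates.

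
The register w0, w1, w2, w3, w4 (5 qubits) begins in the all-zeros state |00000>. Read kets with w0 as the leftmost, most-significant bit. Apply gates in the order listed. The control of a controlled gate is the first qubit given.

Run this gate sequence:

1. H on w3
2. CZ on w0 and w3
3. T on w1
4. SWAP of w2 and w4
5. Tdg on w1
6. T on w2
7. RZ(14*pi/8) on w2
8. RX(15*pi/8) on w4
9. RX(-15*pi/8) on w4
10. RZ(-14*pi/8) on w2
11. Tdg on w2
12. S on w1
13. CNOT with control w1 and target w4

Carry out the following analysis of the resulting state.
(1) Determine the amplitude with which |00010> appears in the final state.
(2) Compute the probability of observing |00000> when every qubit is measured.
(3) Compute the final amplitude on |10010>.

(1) The final state's coefficient on |00010> equals sqrt(2)/2. Key observation: steps 6-11 multiply out to the identity, so the circuit reduces to the remaining gates.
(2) The probability of measuring |00000> is 1/2.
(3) The final state's coefficient on |10010> equals 0.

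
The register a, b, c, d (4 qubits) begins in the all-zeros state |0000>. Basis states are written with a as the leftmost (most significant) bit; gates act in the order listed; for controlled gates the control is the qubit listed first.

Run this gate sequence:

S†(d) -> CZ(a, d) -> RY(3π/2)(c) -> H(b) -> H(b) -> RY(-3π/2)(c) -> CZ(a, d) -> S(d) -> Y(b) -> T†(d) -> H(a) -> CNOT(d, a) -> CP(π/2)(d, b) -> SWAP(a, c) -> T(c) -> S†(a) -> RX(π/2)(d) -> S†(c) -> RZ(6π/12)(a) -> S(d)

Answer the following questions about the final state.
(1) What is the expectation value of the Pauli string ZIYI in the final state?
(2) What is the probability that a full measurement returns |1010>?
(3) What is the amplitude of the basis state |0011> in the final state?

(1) The expectation value of ZIYI is -sqrt(2)/2. Key observation: the block from step 1 through step 8 cancels to the identity and can be dropped.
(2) Outcome |1010> occurs with probability 0.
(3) The final state's coefficient on |0011> equals 0.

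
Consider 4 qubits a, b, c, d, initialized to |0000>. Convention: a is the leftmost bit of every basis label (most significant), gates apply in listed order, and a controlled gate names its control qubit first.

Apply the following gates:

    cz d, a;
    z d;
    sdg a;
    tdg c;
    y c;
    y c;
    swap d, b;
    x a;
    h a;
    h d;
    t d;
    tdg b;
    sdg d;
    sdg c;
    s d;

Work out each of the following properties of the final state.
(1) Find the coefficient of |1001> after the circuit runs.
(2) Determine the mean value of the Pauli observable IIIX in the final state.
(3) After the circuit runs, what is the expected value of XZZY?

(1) |1001> carries amplitude -exp(I*pi/4)/2 in the final state.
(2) The expectation value of IIIX is sqrt(2)/2.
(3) The expectation value of XZZY is -sqrt(2)/2.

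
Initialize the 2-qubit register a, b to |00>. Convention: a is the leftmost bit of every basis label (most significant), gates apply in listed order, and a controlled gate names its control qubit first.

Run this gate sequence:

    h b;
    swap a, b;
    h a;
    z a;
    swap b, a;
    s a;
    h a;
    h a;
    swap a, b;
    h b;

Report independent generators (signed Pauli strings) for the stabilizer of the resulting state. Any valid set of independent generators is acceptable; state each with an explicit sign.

The final state is stabilized by the group generated by +IX, +ZI; other independent generating sets are equally valid.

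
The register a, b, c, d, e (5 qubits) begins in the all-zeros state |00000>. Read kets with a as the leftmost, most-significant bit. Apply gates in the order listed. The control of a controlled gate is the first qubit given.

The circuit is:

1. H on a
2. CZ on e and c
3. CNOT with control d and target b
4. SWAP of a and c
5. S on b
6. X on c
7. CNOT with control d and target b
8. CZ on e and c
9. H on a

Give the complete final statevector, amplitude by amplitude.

The final amplitudes are 1/2 on |00000>, 1/2 on |00100>, 1/2 on |10000>, 1/2 on |10100>, and 0 on every other basis state.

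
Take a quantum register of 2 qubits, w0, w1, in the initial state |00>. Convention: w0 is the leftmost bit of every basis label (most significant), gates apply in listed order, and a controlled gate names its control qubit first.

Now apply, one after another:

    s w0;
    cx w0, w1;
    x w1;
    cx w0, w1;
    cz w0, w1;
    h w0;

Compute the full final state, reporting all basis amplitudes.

After the circuit, the state carries amplitude 0 on |00>, sqrt(2)/2 on |01>, 0 on |10>, sqrt(2)/2 on |11>.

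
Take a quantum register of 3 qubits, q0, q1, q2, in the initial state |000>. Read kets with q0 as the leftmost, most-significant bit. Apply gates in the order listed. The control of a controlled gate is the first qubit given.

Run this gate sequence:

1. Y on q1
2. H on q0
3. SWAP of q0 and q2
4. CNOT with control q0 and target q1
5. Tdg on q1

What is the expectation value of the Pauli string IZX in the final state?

The expectation value of IZX is -1.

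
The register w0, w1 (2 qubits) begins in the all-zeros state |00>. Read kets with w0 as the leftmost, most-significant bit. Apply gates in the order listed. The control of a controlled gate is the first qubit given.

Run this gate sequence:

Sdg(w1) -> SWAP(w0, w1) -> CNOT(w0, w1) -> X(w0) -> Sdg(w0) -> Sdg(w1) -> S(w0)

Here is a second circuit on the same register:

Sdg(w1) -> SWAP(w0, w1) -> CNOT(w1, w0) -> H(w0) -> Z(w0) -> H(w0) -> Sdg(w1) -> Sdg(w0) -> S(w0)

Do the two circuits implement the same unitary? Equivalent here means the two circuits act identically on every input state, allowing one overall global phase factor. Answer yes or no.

No: there is an input state on which the two circuits produce genuinely different outputs (not merely differing by a phase).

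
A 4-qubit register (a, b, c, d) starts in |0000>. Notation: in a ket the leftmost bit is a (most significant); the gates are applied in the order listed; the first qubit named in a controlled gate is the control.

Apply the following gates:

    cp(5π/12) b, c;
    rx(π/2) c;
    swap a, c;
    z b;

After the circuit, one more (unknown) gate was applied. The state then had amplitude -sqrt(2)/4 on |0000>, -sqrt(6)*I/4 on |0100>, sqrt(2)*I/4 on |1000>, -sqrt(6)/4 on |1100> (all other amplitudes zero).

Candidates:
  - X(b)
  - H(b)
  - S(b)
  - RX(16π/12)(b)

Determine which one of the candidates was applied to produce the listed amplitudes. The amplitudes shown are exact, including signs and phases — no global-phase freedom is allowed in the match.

It was RX(16π/12)(b) that produced the state shown.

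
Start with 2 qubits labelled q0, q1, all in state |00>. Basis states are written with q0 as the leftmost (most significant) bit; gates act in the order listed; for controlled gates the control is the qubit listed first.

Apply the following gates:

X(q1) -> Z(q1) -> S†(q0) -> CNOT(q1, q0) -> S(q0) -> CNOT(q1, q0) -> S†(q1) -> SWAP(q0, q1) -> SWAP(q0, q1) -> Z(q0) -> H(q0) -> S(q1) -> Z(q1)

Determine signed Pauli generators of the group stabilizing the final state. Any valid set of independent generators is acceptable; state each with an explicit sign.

The stabilizer group can be generated by +XI, -IZ, among other valid generating sets.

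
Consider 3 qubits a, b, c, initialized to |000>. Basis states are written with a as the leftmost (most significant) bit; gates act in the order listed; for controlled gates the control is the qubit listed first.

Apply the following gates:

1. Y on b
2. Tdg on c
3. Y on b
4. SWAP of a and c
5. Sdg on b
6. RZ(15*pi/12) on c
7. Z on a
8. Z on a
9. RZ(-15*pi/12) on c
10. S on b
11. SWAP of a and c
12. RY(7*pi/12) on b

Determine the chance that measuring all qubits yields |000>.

A full measurement returns |000> with probability -sqrt(6)/8 + sqrt(2)/8 + 1/2. Key observation: gates 4-11 undo each other exactly, leaving only the rest of the circuit to track.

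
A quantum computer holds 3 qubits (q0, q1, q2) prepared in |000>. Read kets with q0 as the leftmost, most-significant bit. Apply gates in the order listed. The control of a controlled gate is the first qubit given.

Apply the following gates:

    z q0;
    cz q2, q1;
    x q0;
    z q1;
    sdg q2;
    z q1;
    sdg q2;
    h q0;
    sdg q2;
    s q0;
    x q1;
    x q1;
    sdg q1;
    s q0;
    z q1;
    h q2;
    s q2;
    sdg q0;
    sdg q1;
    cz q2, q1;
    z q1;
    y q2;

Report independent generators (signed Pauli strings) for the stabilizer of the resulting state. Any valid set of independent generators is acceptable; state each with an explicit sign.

The stabilizer group can be generated by -YII, +IIY, +IZI, among other valid generating sets.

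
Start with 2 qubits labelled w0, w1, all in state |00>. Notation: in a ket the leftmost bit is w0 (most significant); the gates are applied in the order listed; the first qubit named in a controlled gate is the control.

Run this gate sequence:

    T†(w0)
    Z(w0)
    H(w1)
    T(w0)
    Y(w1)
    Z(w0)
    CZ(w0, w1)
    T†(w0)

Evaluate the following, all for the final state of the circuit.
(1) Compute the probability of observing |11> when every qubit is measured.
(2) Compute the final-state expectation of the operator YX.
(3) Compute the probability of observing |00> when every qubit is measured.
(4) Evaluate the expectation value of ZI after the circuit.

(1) Outcome |11> occurs with probability 0.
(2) The observable YX averages to 0.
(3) Outcome |00> occurs with probability 1/2.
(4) The expectation value of ZI is 1.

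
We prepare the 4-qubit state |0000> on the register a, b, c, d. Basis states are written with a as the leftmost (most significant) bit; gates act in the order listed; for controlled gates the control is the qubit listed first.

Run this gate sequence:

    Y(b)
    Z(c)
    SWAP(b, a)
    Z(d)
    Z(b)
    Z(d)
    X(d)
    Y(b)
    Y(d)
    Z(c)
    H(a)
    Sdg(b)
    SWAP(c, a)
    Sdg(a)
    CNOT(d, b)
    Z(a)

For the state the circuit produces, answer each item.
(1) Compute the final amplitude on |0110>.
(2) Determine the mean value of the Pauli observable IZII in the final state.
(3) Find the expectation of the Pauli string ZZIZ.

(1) The amplitude on |0110> is -sqrt(2)/2.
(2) In the final state, IZII has expectation -1.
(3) The observable ZZIZ averages to -1.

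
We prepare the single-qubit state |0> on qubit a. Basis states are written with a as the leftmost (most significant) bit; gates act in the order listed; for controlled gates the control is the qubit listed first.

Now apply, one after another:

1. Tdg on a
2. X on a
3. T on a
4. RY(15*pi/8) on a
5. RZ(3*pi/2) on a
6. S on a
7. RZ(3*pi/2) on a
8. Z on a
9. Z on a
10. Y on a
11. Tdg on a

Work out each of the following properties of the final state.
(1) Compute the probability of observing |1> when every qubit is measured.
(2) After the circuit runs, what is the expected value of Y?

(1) A full measurement returns |1> with probability sin(pi/16)**2.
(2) In the final state, Y has expectation -sqrt(4 - 2*sqrt(2))/4.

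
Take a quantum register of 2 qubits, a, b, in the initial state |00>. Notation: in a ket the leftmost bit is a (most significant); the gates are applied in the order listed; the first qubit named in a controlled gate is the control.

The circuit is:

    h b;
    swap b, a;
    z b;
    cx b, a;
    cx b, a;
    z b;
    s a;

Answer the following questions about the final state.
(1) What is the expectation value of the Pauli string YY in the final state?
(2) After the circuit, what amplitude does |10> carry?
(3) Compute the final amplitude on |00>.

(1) The observable YY averages to 0.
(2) |10> carries amplitude sqrt(2)*I/2 in the final state.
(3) The amplitude on |00> is sqrt(2)/2.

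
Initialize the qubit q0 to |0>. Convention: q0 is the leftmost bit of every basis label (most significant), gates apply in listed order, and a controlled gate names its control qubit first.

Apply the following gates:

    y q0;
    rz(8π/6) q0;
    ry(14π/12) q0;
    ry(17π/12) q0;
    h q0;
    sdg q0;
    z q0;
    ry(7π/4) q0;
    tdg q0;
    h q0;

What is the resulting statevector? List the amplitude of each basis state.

The final amplitudes are sqrt(6)*I*sqrt(1/2 - sqrt(2)/4)*sqrt(sqrt(2)/4 + 1/2)*exp(2*I*pi/3)/4 - exp(2*I*pi/3)/8 - sqrt(6)*I*exp(5*I*pi/12)/8 + sqrt(2)*I*sqrt(1/2 - sqrt(2)/4)*sqrt(sqrt(2)/4 + 1/2)*exp(5*I*pi/12)/4 + sqrt(3)*I*exp(5*I*pi/12)/8 - I*exp(2*I*pi/3)/8 - sqrt(2)*I*exp(2*I*pi/3)/8 + sqrt(2)*sqrt(1/2 - sqrt(2)/4)*sqrt(sqrt(2)/4 + 1/2)*exp(5*I*pi/12)/4 + sqrt(2)*exp(2*I*pi/3)/8 + sqrt(6)*sqrt(1/2 - sqrt(2)/4)*sqrt(sqrt(2)/4 + 1/2)*exp(2*I*pi/3)/4 + sqrt(3)*exp(5*I*pi/12)/8 + sqrt(6)*exp(5*I*pi/12)/8 on |0>, -sqrt(6)*exp(5*I*pi/12)/8 - sqrt(3)*exp(5*I*pi/12)/8 - sqrt(2)*sqrt(1/2 - sqrt(2)/4)*sqrt(sqrt(2)/4 + 1/2)*exp(5*I*pi/12)/4 + sqrt(6)*I*sqrt(1/2 - sqrt(2)/4)*sqrt(sqrt(2)/4 + 1/2)*exp(2*I*pi/3)/4 - exp(2*I*pi/3)/8 - sqrt(3)*I*exp(5*I*pi/12)/8 - sqrt(2)*I*sqrt(1/2 - sqrt(2)/4)*sqrt(sqrt(2)/4 + 1/2)*exp(5*I*pi/12)/4 - I*exp(2*I*pi/3)/8 + sqrt(6)*I*exp(5*I*pi/12)/8 - sqrt(2)*I*exp(2*I*pi/3)/8 + sqrt(2)*exp(2*I*pi/3)/8 + sqrt(6)*sqrt(1/2 - sqrt(2)/4)*sqrt(sqrt(2)/4 + 1/2)*exp(2*I*pi/3)/4 on |1>.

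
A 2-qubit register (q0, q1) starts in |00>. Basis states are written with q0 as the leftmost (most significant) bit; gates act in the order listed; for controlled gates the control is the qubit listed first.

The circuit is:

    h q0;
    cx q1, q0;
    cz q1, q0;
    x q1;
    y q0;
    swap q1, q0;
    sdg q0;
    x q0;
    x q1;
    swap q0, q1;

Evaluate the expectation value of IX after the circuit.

In the final state, IX has expectation 0.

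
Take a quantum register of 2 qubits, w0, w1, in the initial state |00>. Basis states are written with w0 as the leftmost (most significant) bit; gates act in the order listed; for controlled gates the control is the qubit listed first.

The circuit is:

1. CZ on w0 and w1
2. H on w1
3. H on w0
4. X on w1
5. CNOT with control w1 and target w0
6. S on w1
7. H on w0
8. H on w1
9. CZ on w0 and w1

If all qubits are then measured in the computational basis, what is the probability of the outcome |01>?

Outcome |01> occurs with probability 1/2.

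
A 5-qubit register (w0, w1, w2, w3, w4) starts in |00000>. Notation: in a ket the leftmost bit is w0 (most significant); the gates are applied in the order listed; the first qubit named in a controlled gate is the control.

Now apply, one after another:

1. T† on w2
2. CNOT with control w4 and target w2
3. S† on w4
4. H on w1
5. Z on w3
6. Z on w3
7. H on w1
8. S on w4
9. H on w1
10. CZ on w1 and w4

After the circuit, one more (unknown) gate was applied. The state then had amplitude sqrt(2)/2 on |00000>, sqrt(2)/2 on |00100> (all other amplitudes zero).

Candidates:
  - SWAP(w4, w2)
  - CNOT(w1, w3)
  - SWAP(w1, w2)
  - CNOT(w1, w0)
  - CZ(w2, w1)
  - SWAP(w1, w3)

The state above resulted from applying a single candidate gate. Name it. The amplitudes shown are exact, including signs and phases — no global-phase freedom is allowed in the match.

The applied gate was SWAP(w1, w2). Key observation: the block from step 3 through step 8 cancels to the identity and can be dropped.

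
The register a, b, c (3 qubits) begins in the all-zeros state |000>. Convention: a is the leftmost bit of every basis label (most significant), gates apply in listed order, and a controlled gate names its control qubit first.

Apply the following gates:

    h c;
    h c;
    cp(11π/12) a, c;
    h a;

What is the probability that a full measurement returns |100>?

The probability of measuring |100> is 1/2.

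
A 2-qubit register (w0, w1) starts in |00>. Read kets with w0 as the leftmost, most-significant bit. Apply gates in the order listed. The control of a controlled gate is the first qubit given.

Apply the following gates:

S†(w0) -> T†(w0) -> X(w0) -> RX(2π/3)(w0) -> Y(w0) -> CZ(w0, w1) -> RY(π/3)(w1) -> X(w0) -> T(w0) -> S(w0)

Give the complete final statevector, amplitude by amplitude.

The final amplitudes are 3/4 on |00>, sqrt(3)/4 on |01>, sqrt(3)*exp(I*pi/4)/4 on |10>, exp(I*pi/4)/4 on |11>.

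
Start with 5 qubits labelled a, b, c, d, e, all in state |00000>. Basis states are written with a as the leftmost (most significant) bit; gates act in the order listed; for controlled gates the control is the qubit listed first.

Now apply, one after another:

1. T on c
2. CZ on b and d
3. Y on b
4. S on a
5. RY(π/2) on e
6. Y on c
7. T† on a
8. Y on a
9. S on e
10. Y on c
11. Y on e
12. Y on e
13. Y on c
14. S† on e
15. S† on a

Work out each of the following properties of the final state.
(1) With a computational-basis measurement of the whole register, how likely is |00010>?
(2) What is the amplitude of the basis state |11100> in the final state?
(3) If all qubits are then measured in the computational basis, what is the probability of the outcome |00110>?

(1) A full measurement returns |00010> with probability 0. Key observation: the block from step 9 through step 14 cancels to the identity and can be dropped.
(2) |11100> carries amplitude -sqrt(2)/2 in the final state.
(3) A full measurement returns |00110> with probability 0.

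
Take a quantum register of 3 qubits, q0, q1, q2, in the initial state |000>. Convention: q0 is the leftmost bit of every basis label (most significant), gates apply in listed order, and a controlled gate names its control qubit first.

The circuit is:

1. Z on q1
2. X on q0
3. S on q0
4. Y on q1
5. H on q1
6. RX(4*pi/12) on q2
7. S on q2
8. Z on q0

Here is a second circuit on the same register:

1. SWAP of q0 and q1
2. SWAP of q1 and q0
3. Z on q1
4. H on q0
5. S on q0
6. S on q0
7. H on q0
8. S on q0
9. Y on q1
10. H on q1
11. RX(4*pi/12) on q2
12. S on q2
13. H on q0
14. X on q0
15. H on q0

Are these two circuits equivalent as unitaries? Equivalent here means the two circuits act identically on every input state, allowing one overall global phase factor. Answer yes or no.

Yes — the two circuits implement the same unitary up to a global phase.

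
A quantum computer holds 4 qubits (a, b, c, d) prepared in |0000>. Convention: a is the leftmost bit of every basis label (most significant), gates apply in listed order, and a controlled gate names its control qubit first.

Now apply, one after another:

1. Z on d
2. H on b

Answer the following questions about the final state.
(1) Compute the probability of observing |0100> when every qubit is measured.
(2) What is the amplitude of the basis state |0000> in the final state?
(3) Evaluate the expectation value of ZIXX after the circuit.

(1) The probability of measuring |0100> is 1/2.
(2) The final state's coefficient on |0000> equals sqrt(2)/2.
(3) The expectation value of ZIXX is 0.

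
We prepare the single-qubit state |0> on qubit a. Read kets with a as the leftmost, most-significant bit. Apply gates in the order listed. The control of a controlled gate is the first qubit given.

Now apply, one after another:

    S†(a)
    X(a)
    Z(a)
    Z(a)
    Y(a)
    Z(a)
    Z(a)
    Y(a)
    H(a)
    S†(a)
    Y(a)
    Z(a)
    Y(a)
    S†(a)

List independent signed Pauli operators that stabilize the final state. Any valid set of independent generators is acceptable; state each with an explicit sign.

The stabilizer group can be generated by -X, among other valid generating sets.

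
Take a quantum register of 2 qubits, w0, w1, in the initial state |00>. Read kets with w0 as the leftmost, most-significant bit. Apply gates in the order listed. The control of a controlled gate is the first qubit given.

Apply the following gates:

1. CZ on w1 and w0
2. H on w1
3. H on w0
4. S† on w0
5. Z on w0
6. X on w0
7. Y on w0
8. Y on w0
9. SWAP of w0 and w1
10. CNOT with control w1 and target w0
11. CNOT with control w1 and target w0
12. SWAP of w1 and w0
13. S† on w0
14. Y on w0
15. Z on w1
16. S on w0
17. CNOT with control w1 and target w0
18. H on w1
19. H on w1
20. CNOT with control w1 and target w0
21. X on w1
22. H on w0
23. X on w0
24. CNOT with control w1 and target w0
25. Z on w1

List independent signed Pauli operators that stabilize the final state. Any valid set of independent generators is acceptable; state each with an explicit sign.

The final state is stabilized by the group generated by +YZ, +ZY; other independent generating sets are equally valid.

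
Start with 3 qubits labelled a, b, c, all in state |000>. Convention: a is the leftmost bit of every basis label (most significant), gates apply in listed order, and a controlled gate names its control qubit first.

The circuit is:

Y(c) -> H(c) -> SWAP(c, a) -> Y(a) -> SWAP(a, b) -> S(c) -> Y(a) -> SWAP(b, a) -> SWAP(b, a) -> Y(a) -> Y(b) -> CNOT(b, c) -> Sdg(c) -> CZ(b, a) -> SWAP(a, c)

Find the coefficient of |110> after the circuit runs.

The amplitude on |110> is -sqrt(2)/2.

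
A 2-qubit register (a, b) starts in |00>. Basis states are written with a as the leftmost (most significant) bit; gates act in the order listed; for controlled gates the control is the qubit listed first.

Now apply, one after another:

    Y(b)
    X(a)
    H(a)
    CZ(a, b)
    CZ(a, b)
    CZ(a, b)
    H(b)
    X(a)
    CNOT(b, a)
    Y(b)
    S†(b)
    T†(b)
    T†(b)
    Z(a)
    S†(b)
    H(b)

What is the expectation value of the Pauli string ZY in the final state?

In the final state, ZY has expectation 0.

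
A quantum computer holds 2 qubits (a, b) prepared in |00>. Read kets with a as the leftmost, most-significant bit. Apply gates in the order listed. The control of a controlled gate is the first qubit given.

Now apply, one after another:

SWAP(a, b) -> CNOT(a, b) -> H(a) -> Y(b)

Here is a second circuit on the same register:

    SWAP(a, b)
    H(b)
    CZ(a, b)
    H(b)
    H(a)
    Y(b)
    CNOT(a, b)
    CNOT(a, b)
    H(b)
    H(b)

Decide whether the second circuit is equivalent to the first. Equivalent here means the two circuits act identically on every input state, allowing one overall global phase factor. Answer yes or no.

Yes: on every input state the two circuits agree up to one overall phase factor.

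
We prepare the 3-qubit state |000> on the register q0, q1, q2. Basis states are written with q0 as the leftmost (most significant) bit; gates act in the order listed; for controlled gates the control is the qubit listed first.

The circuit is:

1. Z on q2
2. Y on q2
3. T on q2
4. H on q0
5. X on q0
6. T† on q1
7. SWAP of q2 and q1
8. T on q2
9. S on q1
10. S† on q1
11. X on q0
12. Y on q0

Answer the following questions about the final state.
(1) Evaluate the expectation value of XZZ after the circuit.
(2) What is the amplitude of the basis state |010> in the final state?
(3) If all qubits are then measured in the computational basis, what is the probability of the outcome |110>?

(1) In the final state, XZZ has expectation 1. Key observation: steps 9-10 multiply out to the identity, so the circuit reduces to the remaining gates.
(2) |010> carries amplitude sqrt(2)*exp(I*pi/4)/2 in the final state.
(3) The probability of measuring |110> is 1/2.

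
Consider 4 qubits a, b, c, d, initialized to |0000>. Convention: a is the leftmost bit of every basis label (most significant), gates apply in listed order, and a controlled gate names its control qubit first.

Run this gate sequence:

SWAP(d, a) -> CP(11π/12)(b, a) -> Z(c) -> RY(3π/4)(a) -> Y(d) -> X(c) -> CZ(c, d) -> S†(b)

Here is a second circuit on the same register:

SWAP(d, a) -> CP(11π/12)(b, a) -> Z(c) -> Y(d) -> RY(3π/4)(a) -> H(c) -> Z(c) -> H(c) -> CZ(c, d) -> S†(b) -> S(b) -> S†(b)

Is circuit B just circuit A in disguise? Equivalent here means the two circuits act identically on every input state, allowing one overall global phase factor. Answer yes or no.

Yes, they are equivalent — the unitaries differ by at most a global phase.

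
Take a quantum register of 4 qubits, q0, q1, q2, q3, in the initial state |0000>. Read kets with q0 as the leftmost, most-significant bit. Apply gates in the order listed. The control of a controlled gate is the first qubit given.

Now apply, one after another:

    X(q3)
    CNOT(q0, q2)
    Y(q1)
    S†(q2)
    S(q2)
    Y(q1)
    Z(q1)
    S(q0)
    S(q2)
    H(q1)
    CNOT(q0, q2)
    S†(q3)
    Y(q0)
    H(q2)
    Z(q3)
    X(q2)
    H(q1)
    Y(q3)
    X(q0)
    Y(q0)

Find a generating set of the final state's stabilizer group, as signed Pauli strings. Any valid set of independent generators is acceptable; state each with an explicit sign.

The stabilizer group can be generated by +IIXI, -ZIII, +IZII, +IIIZ, among other valid generating sets. Key observation: gates 3-6 undo each other exactly, leaving only the rest of the circuit to track.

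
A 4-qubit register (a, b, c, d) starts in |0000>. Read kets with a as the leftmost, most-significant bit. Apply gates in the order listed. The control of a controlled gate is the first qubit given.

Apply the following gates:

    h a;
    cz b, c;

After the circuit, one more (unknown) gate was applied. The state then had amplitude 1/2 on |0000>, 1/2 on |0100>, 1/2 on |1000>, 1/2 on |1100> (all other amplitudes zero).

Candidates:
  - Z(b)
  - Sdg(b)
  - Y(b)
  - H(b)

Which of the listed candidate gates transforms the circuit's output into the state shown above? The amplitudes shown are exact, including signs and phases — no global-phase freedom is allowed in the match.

It was H(b) that produced the state shown.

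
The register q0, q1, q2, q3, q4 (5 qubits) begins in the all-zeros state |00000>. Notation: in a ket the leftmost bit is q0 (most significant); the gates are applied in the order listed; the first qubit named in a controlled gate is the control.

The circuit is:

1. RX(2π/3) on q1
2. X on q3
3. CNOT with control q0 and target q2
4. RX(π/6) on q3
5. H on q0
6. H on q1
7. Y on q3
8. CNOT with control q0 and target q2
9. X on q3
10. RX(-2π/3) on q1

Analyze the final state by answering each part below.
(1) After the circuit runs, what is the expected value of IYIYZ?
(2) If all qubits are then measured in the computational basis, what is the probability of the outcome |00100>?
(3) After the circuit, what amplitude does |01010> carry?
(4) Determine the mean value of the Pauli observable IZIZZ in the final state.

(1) In the final state, IYIYZ has expectation sqrt(3)/8.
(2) Outcome |00100> occurs with probability 0.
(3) |01010> carries amplitude sqrt(6)*(1 - 2*I)/16 + sqrt(2)*(3 - 2*I)/16 in the final state.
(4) The expectation value of IZIZZ is 3*sqrt(3)/8.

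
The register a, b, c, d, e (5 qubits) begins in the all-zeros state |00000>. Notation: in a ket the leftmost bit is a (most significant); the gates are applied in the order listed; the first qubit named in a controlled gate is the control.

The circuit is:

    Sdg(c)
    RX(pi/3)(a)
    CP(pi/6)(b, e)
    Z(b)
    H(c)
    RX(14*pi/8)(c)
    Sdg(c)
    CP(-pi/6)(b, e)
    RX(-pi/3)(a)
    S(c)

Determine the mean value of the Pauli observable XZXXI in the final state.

In the final state, XZXXI has expectation 0.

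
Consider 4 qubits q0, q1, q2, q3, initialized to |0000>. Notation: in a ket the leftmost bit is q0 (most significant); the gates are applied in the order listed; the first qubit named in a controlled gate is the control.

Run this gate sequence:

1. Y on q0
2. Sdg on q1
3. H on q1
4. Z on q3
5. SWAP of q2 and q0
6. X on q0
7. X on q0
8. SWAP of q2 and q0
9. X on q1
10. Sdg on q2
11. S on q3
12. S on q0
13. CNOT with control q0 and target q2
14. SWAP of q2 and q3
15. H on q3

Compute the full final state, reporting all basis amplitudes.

The resulting statevector has amplitude -1/2 on |1000>, 1/2 on |1001>, -1/2 on |1100>, 1/2 on |1101>, and 0 on every other basis state. Key observation: steps 5-8 multiply out to the identity, so the circuit reduces to the remaining gates.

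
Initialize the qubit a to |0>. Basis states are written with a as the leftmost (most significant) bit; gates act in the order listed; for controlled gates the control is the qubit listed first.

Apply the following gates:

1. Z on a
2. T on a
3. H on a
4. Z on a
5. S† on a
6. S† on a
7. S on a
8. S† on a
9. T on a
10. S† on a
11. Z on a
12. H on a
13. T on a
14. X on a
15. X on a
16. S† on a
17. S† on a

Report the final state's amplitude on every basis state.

The resulting statevector has amplitude 1/2 + exp(3*I*pi/4)/2 on |0>, -1/2 - exp(I*pi/4)/2 on |1>.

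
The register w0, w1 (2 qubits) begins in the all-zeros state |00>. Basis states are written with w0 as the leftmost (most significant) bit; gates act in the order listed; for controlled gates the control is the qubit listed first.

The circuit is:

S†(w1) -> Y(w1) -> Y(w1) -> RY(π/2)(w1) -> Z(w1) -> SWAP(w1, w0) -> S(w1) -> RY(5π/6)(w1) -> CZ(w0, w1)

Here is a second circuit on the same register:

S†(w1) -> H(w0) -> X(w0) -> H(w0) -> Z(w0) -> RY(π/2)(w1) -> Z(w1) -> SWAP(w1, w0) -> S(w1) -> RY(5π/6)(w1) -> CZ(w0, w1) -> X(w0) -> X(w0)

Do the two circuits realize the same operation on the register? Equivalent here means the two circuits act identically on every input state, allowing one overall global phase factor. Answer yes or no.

Yes — the two circuits implement the same unitary up to a global phase.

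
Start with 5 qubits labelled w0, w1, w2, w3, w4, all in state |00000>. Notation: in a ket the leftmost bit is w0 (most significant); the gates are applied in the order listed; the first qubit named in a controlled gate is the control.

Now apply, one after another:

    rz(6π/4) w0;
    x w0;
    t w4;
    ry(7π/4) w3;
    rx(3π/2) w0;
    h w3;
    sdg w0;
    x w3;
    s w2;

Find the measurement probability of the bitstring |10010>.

The probability of measuring |10010> is 1/4 - sqrt(2)/8.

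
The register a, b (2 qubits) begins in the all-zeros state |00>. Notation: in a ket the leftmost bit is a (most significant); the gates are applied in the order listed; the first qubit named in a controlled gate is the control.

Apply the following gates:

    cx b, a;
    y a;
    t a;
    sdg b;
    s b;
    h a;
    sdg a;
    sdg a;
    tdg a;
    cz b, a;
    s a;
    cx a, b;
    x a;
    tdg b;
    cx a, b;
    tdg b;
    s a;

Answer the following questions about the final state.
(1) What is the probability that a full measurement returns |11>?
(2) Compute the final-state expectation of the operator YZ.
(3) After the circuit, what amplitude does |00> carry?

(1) A full measurement returns |11> with probability 1/2.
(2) In the final state, YZ has expectation -1.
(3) |00> carries amplitude 0 in the final state.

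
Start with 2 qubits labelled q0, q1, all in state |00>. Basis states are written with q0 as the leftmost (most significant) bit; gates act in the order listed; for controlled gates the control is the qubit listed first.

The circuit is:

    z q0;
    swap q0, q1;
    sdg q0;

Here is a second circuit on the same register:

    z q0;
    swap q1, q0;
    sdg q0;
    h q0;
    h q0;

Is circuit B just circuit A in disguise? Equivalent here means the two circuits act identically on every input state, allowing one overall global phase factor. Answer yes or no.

Yes — the two circuits implement the same unitary up to a global phase.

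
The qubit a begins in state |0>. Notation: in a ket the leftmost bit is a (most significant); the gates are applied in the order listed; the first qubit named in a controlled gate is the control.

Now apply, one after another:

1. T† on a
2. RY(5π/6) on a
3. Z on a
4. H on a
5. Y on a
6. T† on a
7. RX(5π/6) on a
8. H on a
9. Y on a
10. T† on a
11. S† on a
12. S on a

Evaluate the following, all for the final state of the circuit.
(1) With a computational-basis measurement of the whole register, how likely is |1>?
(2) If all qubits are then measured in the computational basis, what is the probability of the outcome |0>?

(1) A full measurement returns |1> with probability sqrt(6)/8 + 1/2.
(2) Outcome |0> occurs with probability 1/2 - sqrt(6)/8.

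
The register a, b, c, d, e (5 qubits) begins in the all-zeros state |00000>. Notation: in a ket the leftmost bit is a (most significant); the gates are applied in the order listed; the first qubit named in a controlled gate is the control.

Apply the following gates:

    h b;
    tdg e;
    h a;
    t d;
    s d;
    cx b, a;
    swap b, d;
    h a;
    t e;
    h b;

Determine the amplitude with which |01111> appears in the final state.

The amplitude on |01111> is 0.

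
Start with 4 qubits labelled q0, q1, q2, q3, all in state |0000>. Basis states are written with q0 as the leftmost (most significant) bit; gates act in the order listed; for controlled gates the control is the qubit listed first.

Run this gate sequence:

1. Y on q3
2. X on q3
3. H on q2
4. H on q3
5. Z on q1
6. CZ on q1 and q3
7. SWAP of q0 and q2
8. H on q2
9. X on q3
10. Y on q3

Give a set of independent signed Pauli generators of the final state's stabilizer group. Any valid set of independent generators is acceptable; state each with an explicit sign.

The final state is stabilized by the group generated by +XIII, +IIXI, -IIIX, +IZII; other independent generating sets are equally valid.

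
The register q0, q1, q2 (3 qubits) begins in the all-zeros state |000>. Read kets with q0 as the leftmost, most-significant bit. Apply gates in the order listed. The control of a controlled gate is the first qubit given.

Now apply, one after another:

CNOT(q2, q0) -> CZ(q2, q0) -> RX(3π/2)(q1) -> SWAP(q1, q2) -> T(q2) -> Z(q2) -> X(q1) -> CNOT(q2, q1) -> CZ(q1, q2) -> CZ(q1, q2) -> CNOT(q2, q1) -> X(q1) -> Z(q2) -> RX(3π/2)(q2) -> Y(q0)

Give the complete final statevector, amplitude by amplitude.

After the circuit, the state carries amplitude -exp(3*I*pi/4)/2 + I/2 on |100>, -1/2 - exp(I*pi/4)/2 on |101>, and 0 on every other basis state. Key observation: steps 6-13 multiply out to the identity, so the circuit reduces to the remaining gates.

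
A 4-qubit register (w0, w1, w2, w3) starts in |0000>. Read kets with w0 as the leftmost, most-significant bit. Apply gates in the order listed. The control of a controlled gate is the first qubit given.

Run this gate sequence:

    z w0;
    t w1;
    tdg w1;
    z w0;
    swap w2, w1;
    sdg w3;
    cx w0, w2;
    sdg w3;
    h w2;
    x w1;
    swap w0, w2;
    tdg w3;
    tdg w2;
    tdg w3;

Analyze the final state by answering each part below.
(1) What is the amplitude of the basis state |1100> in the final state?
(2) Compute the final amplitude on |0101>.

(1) |1100> carries amplitude sqrt(2)/2 in the final state. Key observation: gates 1-4 undo each other exactly, leaving only the rest of the circuit to track.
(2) |0101> carries amplitude 0 in the final state.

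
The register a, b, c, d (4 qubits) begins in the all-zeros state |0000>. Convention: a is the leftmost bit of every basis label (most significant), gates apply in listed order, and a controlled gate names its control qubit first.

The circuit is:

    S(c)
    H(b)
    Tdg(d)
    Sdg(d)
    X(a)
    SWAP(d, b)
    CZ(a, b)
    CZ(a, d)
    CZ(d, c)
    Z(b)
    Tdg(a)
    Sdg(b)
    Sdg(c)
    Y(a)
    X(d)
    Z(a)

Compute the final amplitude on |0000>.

The final state's coefficient on |0000> equals sqrt(2)*exp(I*pi/4)/2.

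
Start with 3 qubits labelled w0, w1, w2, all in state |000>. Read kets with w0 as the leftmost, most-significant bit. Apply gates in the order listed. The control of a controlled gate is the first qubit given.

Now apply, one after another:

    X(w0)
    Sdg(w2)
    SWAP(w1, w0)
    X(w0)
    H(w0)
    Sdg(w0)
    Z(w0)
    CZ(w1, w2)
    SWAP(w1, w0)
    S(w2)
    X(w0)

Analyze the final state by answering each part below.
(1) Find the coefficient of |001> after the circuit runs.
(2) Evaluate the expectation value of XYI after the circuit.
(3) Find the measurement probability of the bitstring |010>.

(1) |001> carries amplitude 0 in the final state.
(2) The observable XYI averages to 0.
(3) A full measurement returns |010> with probability 1/2.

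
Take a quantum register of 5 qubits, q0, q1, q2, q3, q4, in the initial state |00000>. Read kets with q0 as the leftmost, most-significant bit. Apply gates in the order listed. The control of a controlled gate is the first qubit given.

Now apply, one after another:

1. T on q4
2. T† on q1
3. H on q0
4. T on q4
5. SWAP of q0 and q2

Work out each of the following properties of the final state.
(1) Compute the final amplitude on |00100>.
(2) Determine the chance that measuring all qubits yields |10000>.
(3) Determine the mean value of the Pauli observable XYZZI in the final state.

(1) The final state's coefficient on |00100> equals sqrt(2)/2.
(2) A full measurement returns |10000> with probability 0.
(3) The expectation value of XYZZI is 0.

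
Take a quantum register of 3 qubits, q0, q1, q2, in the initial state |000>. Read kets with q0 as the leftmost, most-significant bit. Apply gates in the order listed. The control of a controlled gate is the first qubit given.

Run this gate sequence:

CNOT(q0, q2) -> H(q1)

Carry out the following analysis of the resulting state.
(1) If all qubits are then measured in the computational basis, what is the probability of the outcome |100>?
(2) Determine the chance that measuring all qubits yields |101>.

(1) The probability of measuring |100> is 0.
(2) Outcome |101> occurs with probability 0.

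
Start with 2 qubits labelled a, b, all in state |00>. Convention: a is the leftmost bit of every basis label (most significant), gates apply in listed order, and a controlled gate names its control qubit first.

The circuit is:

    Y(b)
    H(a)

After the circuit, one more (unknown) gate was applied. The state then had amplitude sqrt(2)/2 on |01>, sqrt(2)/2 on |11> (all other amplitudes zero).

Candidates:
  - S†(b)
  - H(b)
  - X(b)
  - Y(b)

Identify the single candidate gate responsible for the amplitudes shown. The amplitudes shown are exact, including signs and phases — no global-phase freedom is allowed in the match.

The applied gate was S†(b).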